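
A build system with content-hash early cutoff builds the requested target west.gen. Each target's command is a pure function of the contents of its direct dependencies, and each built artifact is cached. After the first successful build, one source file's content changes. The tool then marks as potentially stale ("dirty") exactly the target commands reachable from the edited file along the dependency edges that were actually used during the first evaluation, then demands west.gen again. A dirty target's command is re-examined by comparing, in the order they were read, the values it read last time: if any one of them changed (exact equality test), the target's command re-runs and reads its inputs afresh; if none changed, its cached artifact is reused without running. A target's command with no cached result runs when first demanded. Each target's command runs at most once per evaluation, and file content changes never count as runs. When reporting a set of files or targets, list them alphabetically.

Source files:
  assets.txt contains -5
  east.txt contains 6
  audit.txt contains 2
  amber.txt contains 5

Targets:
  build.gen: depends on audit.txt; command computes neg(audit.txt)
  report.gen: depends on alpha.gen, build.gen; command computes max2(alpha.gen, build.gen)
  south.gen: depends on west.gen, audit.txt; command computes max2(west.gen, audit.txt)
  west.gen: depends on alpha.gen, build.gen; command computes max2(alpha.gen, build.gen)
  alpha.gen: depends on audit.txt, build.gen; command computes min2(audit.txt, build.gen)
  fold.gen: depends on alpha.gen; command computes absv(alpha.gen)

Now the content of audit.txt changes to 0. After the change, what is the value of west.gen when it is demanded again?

First evaluation (everything demanded from the output):
  build.gen = neg(2) = -2
  alpha.gen = min2(2, -2) = -2
  west.gen = max2(-2, -2) = -2

Propagation after the edit:
  build.gen: runs — audit.txt 2->0; result 0.
  alpha.gen: runs — audit.txt 2->0; build.gen -2->0; result 0.
  west.gen: runs — alpha.gen -2->0; build.gen -2->0; result 0.

New value of west.gen: 0.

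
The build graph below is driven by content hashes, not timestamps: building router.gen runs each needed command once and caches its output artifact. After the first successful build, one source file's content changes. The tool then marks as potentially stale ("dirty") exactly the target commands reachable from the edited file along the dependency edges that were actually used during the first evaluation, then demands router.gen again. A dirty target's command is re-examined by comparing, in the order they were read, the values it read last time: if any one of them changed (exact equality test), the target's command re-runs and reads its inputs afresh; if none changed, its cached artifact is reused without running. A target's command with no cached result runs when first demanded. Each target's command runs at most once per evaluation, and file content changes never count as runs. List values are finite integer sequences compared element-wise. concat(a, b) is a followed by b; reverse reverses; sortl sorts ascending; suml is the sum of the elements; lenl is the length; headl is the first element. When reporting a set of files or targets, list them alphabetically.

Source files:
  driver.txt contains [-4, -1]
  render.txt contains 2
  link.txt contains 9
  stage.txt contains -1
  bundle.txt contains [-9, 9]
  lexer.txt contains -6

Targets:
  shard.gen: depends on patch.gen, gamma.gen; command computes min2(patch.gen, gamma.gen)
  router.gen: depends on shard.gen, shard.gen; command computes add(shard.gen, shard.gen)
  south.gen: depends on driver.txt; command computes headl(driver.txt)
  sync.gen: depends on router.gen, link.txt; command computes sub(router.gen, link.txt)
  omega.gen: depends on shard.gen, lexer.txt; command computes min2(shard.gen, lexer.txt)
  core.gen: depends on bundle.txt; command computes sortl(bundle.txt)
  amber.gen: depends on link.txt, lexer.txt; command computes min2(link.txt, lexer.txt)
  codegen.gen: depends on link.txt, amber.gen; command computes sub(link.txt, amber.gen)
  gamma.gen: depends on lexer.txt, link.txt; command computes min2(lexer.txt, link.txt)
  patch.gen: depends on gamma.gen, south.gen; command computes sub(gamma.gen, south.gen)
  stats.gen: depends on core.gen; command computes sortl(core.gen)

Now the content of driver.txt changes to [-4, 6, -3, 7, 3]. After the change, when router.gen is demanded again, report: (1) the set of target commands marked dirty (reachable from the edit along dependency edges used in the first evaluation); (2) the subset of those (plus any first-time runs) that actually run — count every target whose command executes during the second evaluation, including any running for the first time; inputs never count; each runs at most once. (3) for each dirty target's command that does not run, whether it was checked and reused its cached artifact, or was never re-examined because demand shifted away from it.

Initial pass — values computed on the first demand:
  gamma.gen = min2(-6, 9) = -6
  south.gen = headl([-4, -1]) = -4
  patch.gen = sub(-6, -4) = -2
  shard.gen = min2(-2, -6) = -6
  router.gen = add(-6, -6) = -12

Second demand — change propagation:
  south.gen: re-runs because driver.txt [-4, -1]->[-4, 6, -3, 7, 3]; new result -4 (unchanged).
  patch.gen: re-examined; everything it read last time is the same (gamma.gen unchanged, south.gen unchanged) — cache -2 kept, no run.
  shard.gen: re-examined; everything it read last time is the same (patch.gen unchanged, gamma.gen unchanged) — cache -6 kept, no run.
  router.gen: re-examined; everything it read last time is the same (shard.gen unchanged, shard.gen unchanged) — cache -12 kept, no run.

The important point: south.gen recomputes to an identical value, and the output ends up unchanged.

Dirty set: patch.gen, router.gen, shard.gen, south.gen.
Run set: south.gen (1 run).
Re-examined without running (cache reused): patch.gen, router.gen, shard.gen.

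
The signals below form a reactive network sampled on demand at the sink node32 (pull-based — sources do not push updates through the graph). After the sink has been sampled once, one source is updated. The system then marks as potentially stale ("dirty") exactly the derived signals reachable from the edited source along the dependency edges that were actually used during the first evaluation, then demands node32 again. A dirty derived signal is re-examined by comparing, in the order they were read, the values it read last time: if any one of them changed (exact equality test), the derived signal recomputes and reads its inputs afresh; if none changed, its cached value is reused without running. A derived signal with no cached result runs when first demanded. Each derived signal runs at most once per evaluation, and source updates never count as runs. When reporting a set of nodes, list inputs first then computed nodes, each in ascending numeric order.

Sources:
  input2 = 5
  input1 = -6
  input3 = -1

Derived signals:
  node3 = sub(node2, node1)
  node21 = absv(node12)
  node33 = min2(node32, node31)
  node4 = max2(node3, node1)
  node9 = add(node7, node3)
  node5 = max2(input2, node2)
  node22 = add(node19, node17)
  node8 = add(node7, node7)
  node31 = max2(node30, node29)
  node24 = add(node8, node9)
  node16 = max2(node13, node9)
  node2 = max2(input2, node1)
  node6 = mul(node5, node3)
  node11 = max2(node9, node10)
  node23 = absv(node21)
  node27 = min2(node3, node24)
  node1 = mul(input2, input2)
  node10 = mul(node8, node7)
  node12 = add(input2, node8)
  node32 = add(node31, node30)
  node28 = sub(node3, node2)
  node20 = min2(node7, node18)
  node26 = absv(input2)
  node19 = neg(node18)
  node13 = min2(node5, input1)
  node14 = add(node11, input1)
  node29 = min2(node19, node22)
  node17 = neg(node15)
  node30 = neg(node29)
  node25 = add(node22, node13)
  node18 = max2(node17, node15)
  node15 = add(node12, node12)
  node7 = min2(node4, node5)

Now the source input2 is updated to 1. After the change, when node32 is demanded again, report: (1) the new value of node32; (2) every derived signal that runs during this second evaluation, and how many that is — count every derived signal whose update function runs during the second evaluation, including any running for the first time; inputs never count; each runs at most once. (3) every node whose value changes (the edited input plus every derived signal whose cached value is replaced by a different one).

Initial pass — values computed on the first demand:
  node1 = mul(5, 5) = 25
  node2 = max2(5, 25) = 25
  node3 = sub(25, 25) = 0
  node4 = max2(0, 25) = 25
  node5 = max2(5, 25) = 25
  node7 = min2(25, 25) = 25
  node8 = add(25, 25) = 50
  node12 = add(5, 50) = 55
  node15 = add(55, 55) = 110
  node17 = neg(110) = -110
  node18 = max2(-110, 110) = 110
  node19 = neg(110) = -110
  node22 = add(-110, -110) = -220
  node29 = min2(-110, -220) = -220
  node30 = neg(-220) = 220
  node31 = max2(220, -220) = 220
  node32 = add(220, 220) = 440

Second demand — change propagation:
  node1: re-runs because input2 5->1; input2 5->1; new result 1.
  node2: re-runs because input2 5->1; node1 25->1; new result 1.
  node3: re-runs because node2 25->1; node1 25->1; new result 0 (unchanged).
  node4: re-runs because node1 25->1; new result 1.
  node5: re-runs because input2 5->1; node2 25->1; new result 1.
  node7: re-runs because node4 25->1; node5 25->1; new result 1.
  node8: re-runs because node7 25->1; node7 25->1; new result 2.
  node12: re-runs because input2 5->1; node8 50->2; new result 3.
  node15: re-runs because node12 55->3; node12 55->3; new result 6.
  node17: re-runs because node15 110->6; new result -6.
  node18: re-runs because node17 -110->-6; node15 110->6; new result 6.
  node19: re-runs because node18 110->6; new result -6.
  node22: re-runs because node19 -110->-6; node17 -110->-6; new result -12.
  node29: re-runs because node19 -110->-6; node22 -220->-12; new result -12.
  node30: re-runs because node29 -220->-12; new result 12.
  node31: re-runs because node30 220->12; node29 -220->-12; new result 12.
  node32: re-runs because node31 220->12; node30 220->12; new result 24.

node32 now evaluates to 24.
Run set: node1, node2, node3, node4, node5, node7, node8, node12, node15, node17, node18, node19, node22, node29, node30, node31, node32 (17 run).
Changed values: input2, node1, node2, node4, node5, node7, node8, node12, node15, node17, node18, node19, node22, node29, node30, node31, node32.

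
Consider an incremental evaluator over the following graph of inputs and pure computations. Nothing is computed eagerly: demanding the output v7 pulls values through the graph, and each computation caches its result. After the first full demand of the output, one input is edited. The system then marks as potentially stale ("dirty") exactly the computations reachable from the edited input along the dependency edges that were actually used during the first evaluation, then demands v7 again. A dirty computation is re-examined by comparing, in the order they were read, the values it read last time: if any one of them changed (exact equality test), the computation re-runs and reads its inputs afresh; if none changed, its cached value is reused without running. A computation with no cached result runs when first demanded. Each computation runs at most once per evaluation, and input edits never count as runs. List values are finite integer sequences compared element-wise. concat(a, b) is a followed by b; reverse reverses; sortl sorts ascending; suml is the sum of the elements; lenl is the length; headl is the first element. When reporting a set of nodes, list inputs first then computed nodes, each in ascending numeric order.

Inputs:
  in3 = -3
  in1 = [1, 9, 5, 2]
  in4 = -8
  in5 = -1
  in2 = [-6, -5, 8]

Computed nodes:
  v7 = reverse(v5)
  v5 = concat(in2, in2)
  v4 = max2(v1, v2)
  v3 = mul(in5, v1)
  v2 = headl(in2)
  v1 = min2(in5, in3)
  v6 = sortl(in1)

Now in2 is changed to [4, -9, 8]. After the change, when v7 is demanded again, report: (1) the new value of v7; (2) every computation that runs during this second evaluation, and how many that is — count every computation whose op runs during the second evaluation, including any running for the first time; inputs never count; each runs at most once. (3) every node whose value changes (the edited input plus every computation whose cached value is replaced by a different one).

v7 now evaluates to [8, -9, 4, 8, -9, 4].
Run set: v5, v7 (2 run).
Changed values: in2, v5, v7.

Initial pass — values computed on the first demand:
  v5 = concat([-6, -5, 8], [-6, -5, 8]) = [-6, -5, 8, -6, -5, 8]
  v7 = reverse([-6, -5, 8, -6, -5, 8]) = [8, -5, -6, 8, -5, -6]

Second demand — change propagation:
  v5: re-runs because in2 [-6, -5, 8]->[4, -9, 8]; in2 [-6, -5, 8]->[4, -9, 8]; new result [4, -9, 8, 4, -9, 8].
  v7: re-runs because v5 [-6, -5, 8, -6, -5, 8]->[4, -9, 8, 4, -9, 8]; new result [8, -9, 4, 8, -9, 4].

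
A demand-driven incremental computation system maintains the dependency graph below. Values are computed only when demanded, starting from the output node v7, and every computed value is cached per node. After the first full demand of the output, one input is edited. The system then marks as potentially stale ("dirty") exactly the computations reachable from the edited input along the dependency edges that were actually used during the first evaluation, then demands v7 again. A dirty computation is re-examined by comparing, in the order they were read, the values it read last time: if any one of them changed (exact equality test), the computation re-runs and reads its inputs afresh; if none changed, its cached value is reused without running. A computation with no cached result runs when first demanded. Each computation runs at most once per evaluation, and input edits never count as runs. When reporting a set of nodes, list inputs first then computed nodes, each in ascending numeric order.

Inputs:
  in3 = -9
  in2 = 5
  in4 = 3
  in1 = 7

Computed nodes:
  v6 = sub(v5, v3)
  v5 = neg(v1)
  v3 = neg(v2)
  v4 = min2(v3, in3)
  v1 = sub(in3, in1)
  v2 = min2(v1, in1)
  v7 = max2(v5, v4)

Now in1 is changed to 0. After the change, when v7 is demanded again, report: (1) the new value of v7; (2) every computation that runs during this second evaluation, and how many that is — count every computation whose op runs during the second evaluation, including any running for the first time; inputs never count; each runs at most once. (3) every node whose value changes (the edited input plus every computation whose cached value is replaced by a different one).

First evaluation (everything demanded from the output):
  v1 = sub(-9, 7) = -16
  v2 = min2(-16, 7) = -16
  v3 = neg(-16) = 16
  v4 = min2(16, -9) = -9
  v5 = neg(-16) = 16
  v7 = max2(16, -9) = 16

Propagation after the edit:
  v1: runs — in1 7->0; result -9.
  v2: runs — v1 -16->-9; in1 7->0; result -9.
  v3: runs — v2 -16->-9; result 9.
  v4: runs — v3 16->9; result -9 (same value as before).
  v5: runs — v1 -16->-9; result 9.
  v7: runs — v5 16->9; result 9.

New value of v7: 9.
Computations that run: v1, v2, v3, v4, v5, v7 — 6 in total.
Values that change: in1, v1, v2, v3, v5, v7.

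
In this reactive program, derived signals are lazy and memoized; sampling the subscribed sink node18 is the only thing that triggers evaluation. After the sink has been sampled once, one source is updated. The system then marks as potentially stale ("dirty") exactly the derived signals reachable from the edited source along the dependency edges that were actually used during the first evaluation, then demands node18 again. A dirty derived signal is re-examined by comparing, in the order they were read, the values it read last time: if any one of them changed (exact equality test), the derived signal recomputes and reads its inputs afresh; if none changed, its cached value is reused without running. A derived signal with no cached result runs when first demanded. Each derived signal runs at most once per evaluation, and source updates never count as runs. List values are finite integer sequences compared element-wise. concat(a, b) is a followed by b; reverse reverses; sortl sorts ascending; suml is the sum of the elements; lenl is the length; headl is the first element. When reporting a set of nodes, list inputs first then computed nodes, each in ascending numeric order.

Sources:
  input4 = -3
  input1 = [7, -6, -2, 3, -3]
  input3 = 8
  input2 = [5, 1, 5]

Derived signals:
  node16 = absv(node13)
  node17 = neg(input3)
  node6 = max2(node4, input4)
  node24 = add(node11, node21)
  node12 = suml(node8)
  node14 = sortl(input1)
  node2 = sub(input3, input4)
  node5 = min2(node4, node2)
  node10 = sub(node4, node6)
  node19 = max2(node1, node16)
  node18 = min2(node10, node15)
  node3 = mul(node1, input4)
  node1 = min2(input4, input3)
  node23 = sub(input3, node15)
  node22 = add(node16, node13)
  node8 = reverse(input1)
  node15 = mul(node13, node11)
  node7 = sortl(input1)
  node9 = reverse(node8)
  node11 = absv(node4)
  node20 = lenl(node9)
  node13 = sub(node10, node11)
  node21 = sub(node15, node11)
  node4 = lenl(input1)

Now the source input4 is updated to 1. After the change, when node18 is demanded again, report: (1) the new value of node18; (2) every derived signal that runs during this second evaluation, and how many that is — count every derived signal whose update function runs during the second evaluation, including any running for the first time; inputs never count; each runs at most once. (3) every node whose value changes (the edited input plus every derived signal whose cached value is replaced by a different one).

Demanding node18 again yields -25.
1 derived signals run: node6.
The nodes whose values change: input4.
Note the absorption at node6: it re-runs yet its value is the same, leaving the output's value untouched.

First demand of the output computes:
  node4 = lenl([7, -6, -2, 3, -3]) = 5
  node6 = max2(5, -3) = 5
  node10 = sub(5, 5) = 0
  node11 = absv(5) = 5
  node13 = sub(0, 5) = -5
  node15 = mul(-5, 5) = -25
  node18 = min2(0, -25) = -25

After the edit, cleaning proceeds:
  node6: a read changed (input4 -3->1) — executes, giving 5 — identical to its old value.
  node10: dirty, but its reads are unchanged (node4 unchanged, node6 unchanged); cached 0 stands.
  node13: dirty, but its reads are unchanged (node10 unchanged, node11 unchanged); cached -5 stands.
  node15: dirty, but its reads are unchanged (node13 unchanged, node11 unchanged); cached -25 stands.
  node18: dirty, but its reads are unchanged (node10 unchanged, node15 unchanged); cached -25 stands.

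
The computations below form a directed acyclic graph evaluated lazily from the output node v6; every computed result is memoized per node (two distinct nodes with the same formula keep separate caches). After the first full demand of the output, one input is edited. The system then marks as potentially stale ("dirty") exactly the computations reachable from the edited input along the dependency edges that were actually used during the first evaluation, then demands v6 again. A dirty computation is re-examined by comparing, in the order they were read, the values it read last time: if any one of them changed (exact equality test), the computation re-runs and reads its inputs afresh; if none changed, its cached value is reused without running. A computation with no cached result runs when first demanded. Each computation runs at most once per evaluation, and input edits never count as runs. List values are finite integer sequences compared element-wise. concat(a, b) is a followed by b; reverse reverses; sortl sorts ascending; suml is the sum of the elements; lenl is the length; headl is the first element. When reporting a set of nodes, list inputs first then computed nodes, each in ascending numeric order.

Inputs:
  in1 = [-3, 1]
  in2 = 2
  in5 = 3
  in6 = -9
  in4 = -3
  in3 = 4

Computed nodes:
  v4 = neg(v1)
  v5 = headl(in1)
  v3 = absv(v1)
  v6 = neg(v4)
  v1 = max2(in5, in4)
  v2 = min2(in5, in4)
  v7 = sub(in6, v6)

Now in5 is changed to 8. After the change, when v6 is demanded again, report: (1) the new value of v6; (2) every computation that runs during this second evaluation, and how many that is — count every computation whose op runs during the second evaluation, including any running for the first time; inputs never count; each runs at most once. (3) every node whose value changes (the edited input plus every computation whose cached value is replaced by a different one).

First demand of the output computes:
  v1 = max2(3, -3) = 3
  v4 = neg(3) = -3
  v6 = neg(-3) = 3

After the edit, cleaning proceeds:
  v1: a read changed (in5 3->8) — executes, giving 8.
  v4: a read changed (v1 3->8) — executes, giving -8.
  v6: a read changed (v4 -3->-8) — executes, giving 8.

Demanding v6 again yields 8.
3 computations run: v1, v4, v6.
The nodes whose values change: in5, v1, v4, v6.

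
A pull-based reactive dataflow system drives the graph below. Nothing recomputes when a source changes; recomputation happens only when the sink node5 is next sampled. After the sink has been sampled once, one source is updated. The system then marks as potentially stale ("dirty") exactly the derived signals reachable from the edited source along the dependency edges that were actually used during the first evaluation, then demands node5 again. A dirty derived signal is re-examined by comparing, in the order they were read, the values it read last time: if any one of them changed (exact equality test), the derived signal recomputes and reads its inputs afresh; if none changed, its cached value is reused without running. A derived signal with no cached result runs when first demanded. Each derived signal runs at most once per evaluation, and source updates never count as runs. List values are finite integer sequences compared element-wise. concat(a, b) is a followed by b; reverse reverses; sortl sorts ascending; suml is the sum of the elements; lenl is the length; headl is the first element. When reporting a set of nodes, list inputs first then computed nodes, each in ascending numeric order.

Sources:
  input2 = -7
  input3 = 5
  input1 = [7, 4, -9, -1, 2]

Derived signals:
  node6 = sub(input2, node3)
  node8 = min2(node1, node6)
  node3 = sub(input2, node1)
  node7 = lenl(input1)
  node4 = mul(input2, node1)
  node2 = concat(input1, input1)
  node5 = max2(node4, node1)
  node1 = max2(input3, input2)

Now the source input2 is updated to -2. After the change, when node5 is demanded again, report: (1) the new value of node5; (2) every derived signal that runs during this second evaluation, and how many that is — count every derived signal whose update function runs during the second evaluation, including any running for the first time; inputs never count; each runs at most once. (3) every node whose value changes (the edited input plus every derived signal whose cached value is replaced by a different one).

New value of node5: 5.
Derived signals that run: node1, node4, node5 — 3 in total.
Values that change: input2, node4.

First evaluation (everything demanded from the output):
  node1 = max2(5, -7) = 5
  node4 = mul(-7, 5) = -35
  node5 = max2(-35, 5) = 5

Propagation after the edit:
  node1: runs — input2 -7->-2; result 5 (same value as before).
  node4: runs — input2 -7->-2; result -10.
  node5: runs — node4 -35->-10; result 5 (same value as before).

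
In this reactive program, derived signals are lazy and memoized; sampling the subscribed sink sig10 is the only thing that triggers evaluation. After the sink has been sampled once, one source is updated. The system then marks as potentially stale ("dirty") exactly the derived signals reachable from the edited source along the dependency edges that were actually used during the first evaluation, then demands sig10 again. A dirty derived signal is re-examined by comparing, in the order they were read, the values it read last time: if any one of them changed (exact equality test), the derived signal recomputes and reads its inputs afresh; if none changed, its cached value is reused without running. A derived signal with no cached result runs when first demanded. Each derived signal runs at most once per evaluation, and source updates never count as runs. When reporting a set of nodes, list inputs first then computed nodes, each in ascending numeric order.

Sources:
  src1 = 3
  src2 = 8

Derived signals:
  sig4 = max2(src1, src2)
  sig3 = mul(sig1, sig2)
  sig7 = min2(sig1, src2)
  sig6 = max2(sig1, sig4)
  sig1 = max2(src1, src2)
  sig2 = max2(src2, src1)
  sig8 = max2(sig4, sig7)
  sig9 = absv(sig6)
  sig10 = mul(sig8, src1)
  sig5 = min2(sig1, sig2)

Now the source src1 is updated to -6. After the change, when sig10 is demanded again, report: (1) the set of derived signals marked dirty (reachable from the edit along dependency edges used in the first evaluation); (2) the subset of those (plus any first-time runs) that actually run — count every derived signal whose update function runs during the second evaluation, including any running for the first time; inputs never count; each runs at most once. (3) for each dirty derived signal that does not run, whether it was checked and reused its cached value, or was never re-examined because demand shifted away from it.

The edit dirties: sig1, sig4, sig7, sig8, sig10.
3 derived signals run: sig1, sig4, sig10.
Cache hits after checking: sig7, sig8.
Note where the cutoff bites: sig7 is checked, finds nothing changed, and keeps its cache.

First demand of the output computes:
  sig1 = max2(3, 8) = 8
  sig4 = max2(3, 8) = 8
  sig7 = min2(8, 8) = 8
  sig8 = max2(8, 8) = 8
  sig10 = mul(8, 3) = 24

After the edit, cleaning proceeds:
  sig1: a read changed (src1 3->-6) — executes, giving 8 — identical to its old value.
  sig4: a read changed (src1 3->-6) — executes, giving 8 — identical to its old value.
  sig7: dirty, but its reads are unchanged (sig1 unchanged, src2 unchanged); cached 8 stands.
  sig8: dirty, but its reads are unchanged (sig4 unchanged, sig7 unchanged); cached 8 stands.
  sig10: a read changed (src1 3->-6) — executes, giving -48.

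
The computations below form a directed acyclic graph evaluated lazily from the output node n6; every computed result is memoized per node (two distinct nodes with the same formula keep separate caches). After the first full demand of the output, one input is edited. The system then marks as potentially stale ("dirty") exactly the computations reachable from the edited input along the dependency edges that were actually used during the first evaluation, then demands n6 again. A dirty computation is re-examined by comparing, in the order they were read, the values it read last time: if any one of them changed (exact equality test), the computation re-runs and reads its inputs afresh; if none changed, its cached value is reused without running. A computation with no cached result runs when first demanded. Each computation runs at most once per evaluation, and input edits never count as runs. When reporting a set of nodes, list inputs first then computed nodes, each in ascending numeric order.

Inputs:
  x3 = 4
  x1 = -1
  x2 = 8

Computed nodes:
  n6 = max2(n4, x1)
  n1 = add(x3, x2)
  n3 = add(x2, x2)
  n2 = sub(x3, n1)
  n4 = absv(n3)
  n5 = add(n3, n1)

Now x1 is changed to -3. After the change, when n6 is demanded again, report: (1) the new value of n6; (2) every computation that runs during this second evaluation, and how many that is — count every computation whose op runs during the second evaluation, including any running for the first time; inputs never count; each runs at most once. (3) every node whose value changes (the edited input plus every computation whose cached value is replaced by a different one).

Demanding n6 again yields 16.
1 computations run: n6.
The nodes whose values change: x1.

First demand of the output computes:
  n3 = add(8, 8) = 16
  n4 = absv(16) = 16
  n6 = max2(16, -1) = 16

After the edit, cleaning proceeds:
  n6: a read changed (x1 -1->-3) — executes, giving 16 — identical to its old value.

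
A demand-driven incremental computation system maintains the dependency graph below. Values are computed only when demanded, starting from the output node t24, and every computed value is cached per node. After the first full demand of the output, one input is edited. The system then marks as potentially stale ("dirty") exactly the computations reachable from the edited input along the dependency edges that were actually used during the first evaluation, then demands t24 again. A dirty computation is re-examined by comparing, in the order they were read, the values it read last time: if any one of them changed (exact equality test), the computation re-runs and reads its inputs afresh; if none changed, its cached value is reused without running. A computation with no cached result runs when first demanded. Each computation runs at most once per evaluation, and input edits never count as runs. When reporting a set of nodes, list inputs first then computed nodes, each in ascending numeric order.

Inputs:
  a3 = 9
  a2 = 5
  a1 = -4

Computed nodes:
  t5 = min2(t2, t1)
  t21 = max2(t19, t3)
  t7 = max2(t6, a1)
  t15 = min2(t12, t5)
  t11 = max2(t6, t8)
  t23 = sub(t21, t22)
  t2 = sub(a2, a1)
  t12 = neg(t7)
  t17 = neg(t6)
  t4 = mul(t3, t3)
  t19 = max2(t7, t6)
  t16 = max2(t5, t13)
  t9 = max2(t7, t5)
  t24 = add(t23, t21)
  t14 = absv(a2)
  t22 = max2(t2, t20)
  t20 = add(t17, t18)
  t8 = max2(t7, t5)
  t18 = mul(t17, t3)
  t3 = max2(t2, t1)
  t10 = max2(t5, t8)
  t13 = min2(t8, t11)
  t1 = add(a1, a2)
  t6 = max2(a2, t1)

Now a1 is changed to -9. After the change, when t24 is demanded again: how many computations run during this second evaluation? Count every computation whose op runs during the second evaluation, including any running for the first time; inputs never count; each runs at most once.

First evaluation (everything demanded from the output):
  t1 = add(-4, 5) = 1
  t2 = sub(5, -4) = 9
  t3 = max2(9, 1) = 9
  t6 = max2(5, 1) = 5
  t7 = max2(5, -4) = 5
  t17 = neg(5) = -5
  t18 = mul(-5, 9) = -45
  t19 = max2(5, 5) = 5
  t20 = add(-5, -45) = -50
  t21 = max2(5, 9) = 9
  t22 = max2(9, -50) = 9
  t23 = sub(9, 9) = 0
  t24 = add(0, 9) = 9

Propagation after the edit:
  t1: runs — a1 -4->-9; result -4.
  t2: runs — a1 -4->-9; result 14.
  t3: runs — t2 9->14; t1 1->-4; result 14.
  t6: runs — t1 1->-4; result 5 (same value as before).
  t7: runs — a1 -4->-9; result 5 (same value as before).
  t17: checked — values it read are unchanged (t6 unchanged); reused cached -5 without running.
  t18: runs — t3 9->14; result -70.
  t19: checked — values it read are unchanged (t7 unchanged, t6 unchanged); reused cached 5 without running.
  t20: runs — t18 -45->-70; result -75.
  t21: runs — t3 9->14; result 14.
  t22: runs — t2 9->14; t20 -50->-75; result 14.
  t23: runs — t21 9->14; t22 9->14; result 0 (same value as before).
  t24: runs — t21 9->14; result 14.

Key observation: the cutoff stops propagation at t17 — its inputs' values are unchanged, so it reuses its cache.

Computations that run: t1, t2, t3, t6, t7, t18, t20, t21, t22, t23, t24 — 11 in total.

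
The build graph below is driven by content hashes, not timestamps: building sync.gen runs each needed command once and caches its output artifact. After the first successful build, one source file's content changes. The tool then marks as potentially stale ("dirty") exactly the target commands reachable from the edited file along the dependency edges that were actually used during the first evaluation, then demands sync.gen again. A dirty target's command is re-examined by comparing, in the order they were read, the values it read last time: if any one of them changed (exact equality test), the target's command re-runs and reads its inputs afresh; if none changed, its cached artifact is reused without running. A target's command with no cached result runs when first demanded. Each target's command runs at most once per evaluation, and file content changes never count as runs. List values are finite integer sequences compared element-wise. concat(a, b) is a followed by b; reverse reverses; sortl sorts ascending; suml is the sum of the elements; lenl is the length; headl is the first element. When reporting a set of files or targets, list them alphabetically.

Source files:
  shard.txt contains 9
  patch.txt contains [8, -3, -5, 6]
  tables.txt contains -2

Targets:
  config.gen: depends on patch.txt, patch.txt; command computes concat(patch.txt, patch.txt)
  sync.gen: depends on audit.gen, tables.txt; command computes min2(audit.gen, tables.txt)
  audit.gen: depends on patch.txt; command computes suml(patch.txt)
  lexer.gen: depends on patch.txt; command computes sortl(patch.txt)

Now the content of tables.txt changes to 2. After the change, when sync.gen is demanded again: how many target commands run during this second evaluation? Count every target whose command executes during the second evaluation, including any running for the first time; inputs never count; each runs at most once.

Run set: sync.gen (1 run).

Initial pass — values computed on the first demand:
  audit.gen = suml([8, -3, -5, 6]) = 6
  sync.gen = min2(6, -2) = -2

Second demand — change propagation:
  sync.gen: re-runs because tables.txt -2->2; new result 2.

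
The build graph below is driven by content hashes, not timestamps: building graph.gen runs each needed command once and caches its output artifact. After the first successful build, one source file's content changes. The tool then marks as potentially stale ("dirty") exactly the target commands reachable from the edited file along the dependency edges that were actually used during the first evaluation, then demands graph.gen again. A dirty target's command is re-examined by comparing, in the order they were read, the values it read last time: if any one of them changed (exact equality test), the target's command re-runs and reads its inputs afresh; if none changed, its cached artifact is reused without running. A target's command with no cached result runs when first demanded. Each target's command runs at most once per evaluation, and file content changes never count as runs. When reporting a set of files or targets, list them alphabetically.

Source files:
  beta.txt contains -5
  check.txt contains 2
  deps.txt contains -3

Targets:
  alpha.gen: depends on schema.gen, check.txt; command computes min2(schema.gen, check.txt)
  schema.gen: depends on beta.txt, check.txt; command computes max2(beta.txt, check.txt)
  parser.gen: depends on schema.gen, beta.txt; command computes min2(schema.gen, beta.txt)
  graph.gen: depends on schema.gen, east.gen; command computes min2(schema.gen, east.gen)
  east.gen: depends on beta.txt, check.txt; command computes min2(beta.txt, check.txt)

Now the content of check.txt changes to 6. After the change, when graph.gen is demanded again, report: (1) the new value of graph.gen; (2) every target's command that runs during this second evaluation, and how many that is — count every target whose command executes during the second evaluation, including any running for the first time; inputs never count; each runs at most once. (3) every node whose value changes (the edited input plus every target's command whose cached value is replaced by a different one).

graph.gen now evaluates to -5.
Run set: east.gen, graph.gen, schema.gen (3 run).
Changed values: check.txt, schema.gen.

Initial pass — values computed on the first demand:
  east.gen = min2(-5, 2) = -5
  schema.gen = max2(-5, 2) = 2
  graph.gen = min2(2, -5) = -5

Second demand — change propagation:
  east.gen: re-runs because check.txt 2->6; new result -5 (unchanged).
  schema.gen: re-runs because check.txt 2->6; new result 6.
  graph.gen: re-runs because schema.gen 2->6; new result -5 (unchanged).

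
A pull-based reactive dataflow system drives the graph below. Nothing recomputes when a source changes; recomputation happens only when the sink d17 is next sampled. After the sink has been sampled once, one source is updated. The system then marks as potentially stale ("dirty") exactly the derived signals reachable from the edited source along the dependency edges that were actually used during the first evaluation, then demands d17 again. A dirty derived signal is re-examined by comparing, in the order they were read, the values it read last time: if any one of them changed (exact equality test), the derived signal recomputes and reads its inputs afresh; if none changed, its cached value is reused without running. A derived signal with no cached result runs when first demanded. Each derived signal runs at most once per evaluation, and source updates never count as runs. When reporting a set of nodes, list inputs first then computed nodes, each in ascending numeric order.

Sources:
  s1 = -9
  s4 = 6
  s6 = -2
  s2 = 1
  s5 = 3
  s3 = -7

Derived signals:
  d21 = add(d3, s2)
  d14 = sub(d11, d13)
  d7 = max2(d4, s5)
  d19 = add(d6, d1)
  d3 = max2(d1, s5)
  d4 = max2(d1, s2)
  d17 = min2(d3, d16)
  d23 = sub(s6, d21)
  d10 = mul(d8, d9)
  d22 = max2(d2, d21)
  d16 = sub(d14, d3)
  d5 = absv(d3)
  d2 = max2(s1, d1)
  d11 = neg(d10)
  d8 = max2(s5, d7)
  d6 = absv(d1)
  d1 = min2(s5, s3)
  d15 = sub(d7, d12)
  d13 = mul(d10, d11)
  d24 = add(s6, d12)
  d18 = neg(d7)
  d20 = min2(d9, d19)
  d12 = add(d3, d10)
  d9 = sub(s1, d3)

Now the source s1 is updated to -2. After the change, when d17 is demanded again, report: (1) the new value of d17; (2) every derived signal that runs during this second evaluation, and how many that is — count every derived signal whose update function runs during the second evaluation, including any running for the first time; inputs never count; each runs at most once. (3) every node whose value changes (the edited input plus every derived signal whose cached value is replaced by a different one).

First evaluation (everything demanded from the output):
  d1 = min2(3, -7) = -7
  d3 = max2(-7, 3) = 3
  d4 = max2(-7, 1) = 1
  d7 = max2(1, 3) = 3
  d8 = max2(3, 3) = 3
  d9 = sub(-9, 3) = -12
  d10 = mul(3, -12) = -36
  d11 = neg(-36) = 36
  d13 = mul(-36, 36) = -1296
  d14 = sub(36, -1296) = 1332
  d16 = sub(1332, 3) = 1329
  d17 = min2(3, 1329) = 3

Propagation after the edit:
  d9: runs — s1 -9->-2; result -5.
  d10: runs — d9 -12->-5; result -15.
  d11: runs — d10 -36->-15; result 15.
  d13: runs — d10 -36->-15; d11 36->15; result -225.
  d14: runs — d11 36->15; d13 -1296->-225; result 240.
  d16: runs — d14 1332->240; result 237.
  d17: runs — d16 1329->237; result 3 (same value as before).

New value of d17: 3.
Derived signals that run: d9, d10, d11, d13, d14, d16, d17 — 7 in total.
Values that change: s1, d9, d10, d11, d13, d14, d16.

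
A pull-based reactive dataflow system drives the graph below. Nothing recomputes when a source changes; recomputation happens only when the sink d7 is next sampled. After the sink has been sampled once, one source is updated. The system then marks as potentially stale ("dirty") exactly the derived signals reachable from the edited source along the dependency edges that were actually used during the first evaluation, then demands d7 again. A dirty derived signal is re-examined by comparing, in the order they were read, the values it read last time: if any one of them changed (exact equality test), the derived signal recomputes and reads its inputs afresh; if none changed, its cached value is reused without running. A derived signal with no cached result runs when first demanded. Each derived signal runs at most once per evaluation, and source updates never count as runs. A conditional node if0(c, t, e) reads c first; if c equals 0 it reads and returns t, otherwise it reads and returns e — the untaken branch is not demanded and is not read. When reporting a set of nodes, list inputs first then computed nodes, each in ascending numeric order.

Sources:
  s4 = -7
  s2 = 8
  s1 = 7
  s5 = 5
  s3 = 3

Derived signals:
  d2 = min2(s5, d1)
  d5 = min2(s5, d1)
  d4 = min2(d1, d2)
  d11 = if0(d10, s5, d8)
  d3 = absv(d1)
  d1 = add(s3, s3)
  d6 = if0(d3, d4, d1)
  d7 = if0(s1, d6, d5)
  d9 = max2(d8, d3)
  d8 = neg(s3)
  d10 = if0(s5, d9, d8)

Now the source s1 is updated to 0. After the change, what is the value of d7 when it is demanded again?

First evaluation (everything demanded from the output):
  d1 = add(3, 3) = 6
  d5 = min2(5, 6) = 5
  d7 = if0(s1=7 -> else branch d5) = 5

Propagation after the edit:
  d3: demanded for the first time — runs, produces 6.
  d6: demanded for the first time — runs, produces 6.
  d7: runs — s1 7->0; result 6.

Key observation: a condition flipped, so demand reaches new nodes — d3, d6 run for the first time.

New value of d7: 6.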